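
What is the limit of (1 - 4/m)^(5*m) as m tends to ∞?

Let L be the limit and take ln: ln L = lim (5m)·ln(1 - 4/m) = lim (5m)·(-4/m + O(1/m²)) = -20.
Hence L = e^(-20).

e^(-20)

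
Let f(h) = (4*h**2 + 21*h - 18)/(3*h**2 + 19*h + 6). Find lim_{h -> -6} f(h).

27/17

Since h = -6 makes numerator and denominator zero, (h + 6) divides both.
Cancelling it gives (4*h - 3)/(3*h + 1); now plug in h = -6 to get 27/17.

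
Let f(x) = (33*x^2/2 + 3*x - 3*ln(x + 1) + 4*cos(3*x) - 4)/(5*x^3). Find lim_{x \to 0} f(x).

Substitution gives 0/0; apply L'Hôpital's rule 3 times.
After differentiating numerator and denominator 3 times the quotient is (108*sin(3*x) - 6/(x + 1)^3)/(30); at x = 0 this is -1/5.

-1/5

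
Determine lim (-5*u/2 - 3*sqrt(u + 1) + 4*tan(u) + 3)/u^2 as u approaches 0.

Substitution gives 0/0 (the numerator vanishes to order 2).
Expand each term to order u^2: the coefficient of u^2 in 4·tan(u) is 0 and in -3·√(1 + u) is 3/8.
Lower-order terms cancel with the polynomial part, so the numerator is (3/8)·u^2 + o(u^2), and the limit is (3/8)/(1) = 3/8.

3/8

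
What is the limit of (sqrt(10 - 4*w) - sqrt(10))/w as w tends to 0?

A 0/0 form; rationalise with √(10 - 4w) + √10. This collapses the numerator to -4w, leaving -4/(√(10 - 4w) + √10) → -4/(2√10) = -√(10)/5.

-√(10)/5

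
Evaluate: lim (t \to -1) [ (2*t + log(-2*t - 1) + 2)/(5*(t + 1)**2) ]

Direct substitution gives 0/0.
Apply L'Hôpital: lim (2 - 2/(-2*t - 1))/(10*t + 10), still 0/0.
After 2 applications of L'Hôpital's rule the quotient is (-4/(-2*t - 1)^2)/(10); substituting t = -1 gives -2/5.

-2/5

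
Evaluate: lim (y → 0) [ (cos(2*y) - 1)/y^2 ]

-2

Direct substitution gives 0/0.
Apply L'Hôpital: lim (-2*sin(2*y))/(2*y), still 0/0.
After 2 applications of L'Hôpital's rule the quotient is (-4*cos(2*y))/(2); substituting y = 0 gives -2.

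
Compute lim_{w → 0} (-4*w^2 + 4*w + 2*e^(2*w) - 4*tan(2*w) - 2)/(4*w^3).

-2

Substitution gives 0/0 (the numerator vanishes to order 3).
Expand each term to order w^3: the coefficient of w^3 in 2·e^(2w) is 8/3 and in -4·tan(2w) is -32/3.
Lower-order terms cancel with the polynomial part, so the numerator is (-8)·w^3 + o(w^3), and the limit is (-8)/(4) = -2.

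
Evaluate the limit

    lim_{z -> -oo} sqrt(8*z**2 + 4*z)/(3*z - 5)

For large |z|, √(8*z^2 + 4*z) ≈ √8·|z| and the denominator ≈ 3z.
Since z → −∞, |z| = −z, giving −√8/(3) = -2*√(2)/3.

-2*√(2)/3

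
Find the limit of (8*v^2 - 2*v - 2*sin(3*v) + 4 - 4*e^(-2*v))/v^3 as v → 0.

43/3

Substitution gives 0/0 (the numerator vanishes to order 3).
Expand each term to order v^3: the coefficient of v^3 in -4·e^(-2v) is 16/3 and in -2·sin(3v) is 9.
Lower-order terms cancel with the polynomial part, so the numerator is (43/3)·v^3 + o(v^3), and the limit is (43/3)/(1) = 43/3.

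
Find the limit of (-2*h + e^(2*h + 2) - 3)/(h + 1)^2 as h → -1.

Direct substitution gives 0/0.
Apply L'Hôpital: lim (2*e^(2*h + 2) - 2)/(2*h + 2), still 0/0.
After 2 applications of L'Hôpital's rule the quotient is (4*e^(2*h + 2))/(2); substituting h = -1 gives 2.

2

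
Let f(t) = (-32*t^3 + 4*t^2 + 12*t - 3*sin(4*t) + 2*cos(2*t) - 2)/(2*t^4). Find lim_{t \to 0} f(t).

Substitution gives 0/0 (the numerator vanishes to order 4).
Expand each term to order t^4: the coefficient of t^4 in -3·sin(4t) is 0 and in 2·cos(2t) is 4/3.
Lower-order terms cancel with the polynomial part, so the numerator is (4/3)·t^4 + o(t^4), and the limit is (4/3)/(2) = 2/3.

2/3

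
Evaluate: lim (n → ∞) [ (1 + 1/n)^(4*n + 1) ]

Write it as [(1 + 1/n)^n]^(4) · (1 + 1/n)^(1). The bracketed term tends to e^(1) and the second factor to 1, so the limit is e^(4).

e^(4)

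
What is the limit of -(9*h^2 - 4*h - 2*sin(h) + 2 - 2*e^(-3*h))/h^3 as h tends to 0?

Substitution gives 0/0 (the numerator vanishes to order 3).
Expand each term to order h^3: the coefficient of h^3 in -2·sin(h) is 1/3 and in -2·e^(-3h) is 9.
Lower-order terms cancel with the polynomial part, so the numerator is (28/3)·h^3 + o(h^3), and the limit is (28/3)/(-1) = -28/3.

-28/3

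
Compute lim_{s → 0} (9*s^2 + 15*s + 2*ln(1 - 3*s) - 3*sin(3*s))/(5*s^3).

-9/10

Substitution gives 0/0 (the numerator vanishes to order 3).
Expand each term to order s^3: the coefficient of s^3 in 2·ln(1 - 3s) is -18 and in -3·sin(3s) is 27/2.
Lower-order terms cancel with the polynomial part, so the numerator is (-9/2)·s^3 + o(s^3), and the limit is (-9/2)/(5) = -9/10.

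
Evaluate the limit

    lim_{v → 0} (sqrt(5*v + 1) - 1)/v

Substitution gives 0/0. Multiply numerator and denominator by the conjugate √(1 + 5v) + √1.
The numerator becomes (1 + 5v) − 1 = 5v, so the expression simplifies to 5/(√(1 + 5v) + √1).
Letting v → 0 gives 5/(2√1) = 5/2.

5/2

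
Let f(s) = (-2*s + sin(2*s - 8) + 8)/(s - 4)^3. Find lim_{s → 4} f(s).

-4/3

Direct substitution gives 0/0.
Apply L'Hôpital: lim (2*cos(2*s - 8) - 2)/(3*(s - 4)^2), still 0/0.
Apply L'Hôpital: lim (-4*sin(2*s - 8))/(6*s - 24), still 0/0.
After 3 applications of L'Hôpital's rule the quotient is (-8*cos(2*s - 8))/(6); substituting s = 4 gives -4/3.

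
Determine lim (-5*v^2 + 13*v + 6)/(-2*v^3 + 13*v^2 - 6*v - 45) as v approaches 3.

-17/18

Since v = 3 makes numerator and denominator zero, (v - 3) divides both.
Cancelling it gives (-5*v - 2)/(-2*v^2 + 7*v + 15); now plug in v = 3 to get -17/18.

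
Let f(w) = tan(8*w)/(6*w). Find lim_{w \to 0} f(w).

Substitution gives 0/0.
Since tan(u)/u → 1 as u → 0, tan(8w)/(8w) → 1 and the limit is 8/6 = 4/3.

4/3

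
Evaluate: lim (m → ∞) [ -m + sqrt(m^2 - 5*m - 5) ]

-5/2

An ∞ − ∞ form. Rationalising with the conjugate, the difference becomes (-5m - 5) / (√(m^2 - 5*m - 5) + m).
For large m the denominator behaves like 2·m, so the quotient tends to -5/2 = -5/2.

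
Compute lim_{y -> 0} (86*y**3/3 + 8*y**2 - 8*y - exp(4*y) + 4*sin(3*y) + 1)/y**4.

Substitution gives 0/0 (the numerator vanishes to order 4).
Expand each term to order y^4: the coefficient of y^4 in 4·sin(3y) is 0 and in −e^(4y) is -32/3.
Lower-order terms cancel with the polynomial part, so the numerator is (-32/3)·y^4 + o(y^4), and the limit is (-32/3)/(1) = -32/3.

-32/3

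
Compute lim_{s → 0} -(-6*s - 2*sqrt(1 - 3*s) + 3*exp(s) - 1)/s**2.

-15/4

Substitution gives 0/0; apply L'Hôpital's rule 2 times.
After differentiating numerator and denominator 2 times the quotient is (3*e^(s) + 9/(2*(1 - 3*s)^(3/2)))/(-2); at s = 0 this is -15/4.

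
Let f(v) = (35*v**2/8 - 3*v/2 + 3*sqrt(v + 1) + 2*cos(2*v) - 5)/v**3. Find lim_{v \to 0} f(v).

3/16

Substitution gives 0/0 (the numerator vanishes to order 3).
Expand each term to order v^3: the coefficient of v^3 in 2·cos(2v) is 0 and in 3·√(1 + v) is 3/16.
Lower-order terms cancel with the polynomial part, so the numerator is (3/16)·v^3 + o(v^3), and the limit is (3/16)/(1) = 3/16.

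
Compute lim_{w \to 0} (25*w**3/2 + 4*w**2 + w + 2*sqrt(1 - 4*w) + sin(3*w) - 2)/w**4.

-20

Substitution gives 0/0; apply L'Hôpital's rule 4 times.
After differentiating numerator and denominator 4 times the quotient is (81*sin(3*w) - 480/(1 - 4*w)^(7/2))/(24); at w = 0 this is -20.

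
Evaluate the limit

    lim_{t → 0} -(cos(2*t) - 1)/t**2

Direct substitution gives 0/0.
Apply L'Hôpital: lim (-2*sin(2*t))/(-2*t), still 0/0.
After 2 applications of L'Hôpital's rule the quotient is (-4*cos(2*t))/(-2); substituting t = 0 gives 2.

2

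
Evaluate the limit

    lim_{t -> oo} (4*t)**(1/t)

1

Base → ∞ and exponent → 0: an ∞^0 form.
Take logs: (1/t)·ln(4·t^1) = (ln 4 + 1·ln t)/t → 0.
So the limit is e^0 = 1.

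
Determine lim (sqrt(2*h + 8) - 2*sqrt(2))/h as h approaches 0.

√(2)/4

A 0/0 form; rationalise with √(8 + 2h) + √8. This collapses the numerator to 2h, leaving 2/(√(8 + 2h) + √8) → 2/(2√8) = √(2)/4.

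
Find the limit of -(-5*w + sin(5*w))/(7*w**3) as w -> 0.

125/42

Direct substitution gives 0/0.
Apply L'Hôpital: lim (5*cos(5*w) - 5)/(-21*w^2), still 0/0.
Apply L'Hôpital: lim (-25*sin(5*w))/(-42*w), still 0/0.
After 3 applications of L'Hôpital's rule the quotient is (-125*cos(5*w))/(-42); substituting w = 0 gives 125/42.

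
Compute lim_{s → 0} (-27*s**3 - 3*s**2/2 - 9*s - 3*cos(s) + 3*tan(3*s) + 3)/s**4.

Substitution gives 0/0; apply L'Hôpital's rule 4 times.
After differentiating numerator and denominator 4 times the quotient is (-3*cos(s) + 5832*tan(3*s)^5 + 9720*tan(3*s)^3 + 3888*tan(3*s))/(24); at s = 0 this is -1/8.

-1/8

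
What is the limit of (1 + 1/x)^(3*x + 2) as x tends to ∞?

e^(3)

The base → 1 and the exponent → ∞: a 1^∞ form.
Take logarithms: (3x + 2)·ln(1 + 1/x). Since ln(1+u) ~ u for small u, this behaves like (3x)·(1/x) → 3.
So the limit is e^(3).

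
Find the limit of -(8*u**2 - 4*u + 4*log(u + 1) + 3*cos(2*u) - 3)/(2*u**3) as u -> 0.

-2/3

Substitution gives 0/0 (the numerator vanishes to order 3).
Expand each term to order u^3: the coefficient of u^3 in 4·ln(1 + u) is 4/3 and in 3·cos(2u) is 0.
Lower-order terms cancel with the polynomial part, so the numerator is (4/3)·u^3 + o(u^3), and the limit is (4/3)/(-2) = -2/3.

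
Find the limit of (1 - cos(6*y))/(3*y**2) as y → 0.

6

Substitution gives 0/0.
Use (1 − cos u)/u² → 1/2 with u = 6y: the limit is 6²/(2·3) = 6.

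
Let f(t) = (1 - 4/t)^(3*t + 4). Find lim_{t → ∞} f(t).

e^(-12)

Write it as [(1 - 4/t)^t]^(3) · (1 - 4/t)^(4). The bracketed term tends to e^(-4) and the second factor to 1, so the limit is e^(-12).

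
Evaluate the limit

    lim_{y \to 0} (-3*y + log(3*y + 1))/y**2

-9/2

Direct substitution gives 0/0.
Apply L'Hôpital: lim (-3 + 3/(3*y + 1))/(2*y), still 0/0.
After 2 applications of L'Hôpital's rule the quotient is (-9/(3*y + 1)^2)/(2); substituting y = 0 gives -9/2.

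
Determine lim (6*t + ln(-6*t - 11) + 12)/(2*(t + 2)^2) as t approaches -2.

-9

Direct substitution gives 0/0.
Apply L'Hôpital: lim (6 - 6/(-6*t - 11))/(4*t + 8), still 0/0.
After 2 applications of L'Hôpital's rule the quotient is (-36/(-6*t - 11)^2)/(4); substituting t = -2 gives -9.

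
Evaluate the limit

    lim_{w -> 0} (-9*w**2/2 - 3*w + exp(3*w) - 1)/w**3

Direct substitution gives 0/0.
Apply L'Hôpital: lim (-9*w + 3*e^(3*w) - 3)/(3*w^2), still 0/0.
Apply L'Hôpital: lim (9*e^(3*w) - 9)/(6*w), still 0/0.
After 3 applications of L'Hôpital's rule the quotient is (27*e^(3*w))/(6); substituting w = 0 gives 9/2.

9/2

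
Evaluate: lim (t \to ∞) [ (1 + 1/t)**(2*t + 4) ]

e^(2)

Let L be the limit and take ln: ln L = lim (2t + 4)·ln(1 + 1/t) = lim (2t + 4)·(1/t + O(1/t²)) = 2.
Hence L = e^(2).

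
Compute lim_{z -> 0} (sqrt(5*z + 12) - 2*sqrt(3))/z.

A 0/0 form; rationalise with √(12 + 5z) + √12. This collapses the numerator to 5z, leaving 5/(√(12 + 5z) + √12) → 5/(2√12) = 5*√(3)/12.

5*√(3)/12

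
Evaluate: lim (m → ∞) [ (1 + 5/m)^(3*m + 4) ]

Write it as [(1 + 5/m)^m]^(3) · (1 + 5/m)^(4). The bracketed term tends to e^(5) and the second factor to 1, so the limit is e^(15).

e^(15)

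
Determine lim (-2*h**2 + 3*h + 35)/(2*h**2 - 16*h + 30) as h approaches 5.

At h = 5 both the top and bottom vanish — a removable singularity. Factoring out (h - 5) from each leaves (-2*h - 7)/(2*h - 6), which at h = 5 equals -17/4.

-17/4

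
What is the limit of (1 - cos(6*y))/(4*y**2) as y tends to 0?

Substitution gives 0/0.
Use (1 − cos u)/u² → 1/2 with u = 6y: the limit is 6²/(2·4) = 9/2.

9/2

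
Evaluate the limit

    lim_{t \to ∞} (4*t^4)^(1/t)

1

Base → ∞ and exponent → 0: an ∞^0 form.
Take logs: (1/t)·ln(4·t^4) = (ln 4 + 4·ln t)/t → 0.
So the limit is e^0 = 1.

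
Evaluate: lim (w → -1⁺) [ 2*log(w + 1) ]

As w → -1⁺, w + 1 → 0⁺ and ln(w + 1) → −∞.
Multiplying by 2 gives -∞.

-∞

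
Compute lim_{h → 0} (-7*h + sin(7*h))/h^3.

-343/6

Direct substitution gives 0/0.
Apply L'Hôpital: lim (7*cos(7*h) - 7)/(3*h^2), still 0/0.
Apply L'Hôpital: lim (-49*sin(7*h))/(6*h), still 0/0.
After 3 applications of L'Hôpital's rule the quotient is (-343*cos(7*h))/(6); substituting h = 0 gives -343/6.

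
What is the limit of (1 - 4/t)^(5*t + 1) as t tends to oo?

e^(-20)

Write it as [(1 - 4/t)^t]^(5) · (1 - 4/t)^(1). The bracketed term tends to e^(-4) and the second factor to 1, so the limit is e^(-20).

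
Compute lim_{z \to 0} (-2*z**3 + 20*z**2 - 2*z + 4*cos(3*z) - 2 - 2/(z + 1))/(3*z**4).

Substitution gives 0/0; apply L'Hôpital's rule 4 times.
After differentiating numerator and denominator 4 times the quotient is (324*cos(3*z) - 48/(z + 1)^5)/(72); at z = 0 this is 23/6.

23/6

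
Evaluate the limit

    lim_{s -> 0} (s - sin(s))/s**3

1/6

Direct substitution gives 0/0.
Apply L'Hôpital: lim (1 - cos(s))/(3*s^2), still 0/0.
Apply L'Hôpital: lim (sin(s))/(6*s), still 0/0.
After 3 applications of L'Hôpital's rule the quotient is (cos(s))/(6); substituting s = 0 gives 1/6.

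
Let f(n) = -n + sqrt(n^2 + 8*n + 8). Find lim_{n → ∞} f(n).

This has the form ∞ − ∞. Multiply and divide by the conjugate √(n^2 + 8*n + 8) + n.
That gives (8n + 8) / (√(n^2 + 8*n + 8) + n).
Divide numerator and denominator by n: the limit is 8/(2·1) = 4.

4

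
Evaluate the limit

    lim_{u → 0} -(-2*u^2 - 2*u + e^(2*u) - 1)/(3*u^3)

-4/9

Direct substitution gives 0/0.
Apply L'Hôpital: lim (-4*u + 2*e^(2*u) - 2)/(-9*u^2), still 0/0.
Apply L'Hôpital: lim (4*e^(2*u) - 4)/(-18*u), still 0/0.
After 3 applications of L'Hôpital's rule the quotient is (8*e^(2*u))/(-18); substituting u = 0 gives -4/9.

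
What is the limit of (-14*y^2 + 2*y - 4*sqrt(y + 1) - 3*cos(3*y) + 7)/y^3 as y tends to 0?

Substitution gives 0/0; apply L'Hôpital's rule 3 times.
After differentiating numerator and denominator 3 times the quotient is (-81*sin(3*y) - 3/(2*(y + 1)^(5/2)))/(6); at y = 0 this is -1/4.

-1/4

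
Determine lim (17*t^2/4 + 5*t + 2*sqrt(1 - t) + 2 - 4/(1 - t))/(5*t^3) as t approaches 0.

Substitution gives 0/0 (the numerator vanishes to order 3).
Expand each term to order t^3: the coefficient of t^3 in 2·√(1 - t) is -1/8 and in -4·1/(1 - t) is -4.
Lower-order terms cancel with the polynomial part, so the numerator is (-33/8)·t^3 + o(t^3), and the limit is (-33/8)/(5) = -33/40.

-33/40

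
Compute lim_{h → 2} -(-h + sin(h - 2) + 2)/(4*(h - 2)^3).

1/24

Direct substitution gives 0/0.
Apply L'Hôpital: lim (cos(h - 2) - 1)/(-12*(h - 2)^2), still 0/0.
Apply L'Hôpital: lim (-sin(h - 2))/(48 - 24*h), still 0/0.
After 3 applications of L'Hôpital's rule the quotient is (-cos(h - 2))/(-24); substituting h = 2 gives 1/24.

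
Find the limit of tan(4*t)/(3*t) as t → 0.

4/3

Substitution gives 0/0.
Since tan(u)/u → 1 as u → 0, tan(4t)/(4t) → 1 and the limit is 4/3.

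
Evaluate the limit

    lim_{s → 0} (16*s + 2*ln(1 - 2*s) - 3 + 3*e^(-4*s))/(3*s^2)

20/3

Substitution gives 0/0 (the numerator vanishes to order 2).
Expand each term to order s^2: the coefficient of s^2 in 2·ln(1 - 2s) is -4 and in 3·e^(-4s) is 24.
Lower-order terms cancel with the polynomial part, so the numerator is (20)·s^2 + o(s^2), and the limit is (20)/(3) = 20/3.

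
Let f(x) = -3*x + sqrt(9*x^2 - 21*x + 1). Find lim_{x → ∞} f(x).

An ∞ − ∞ form. Rationalising with the conjugate, the difference becomes (-21x + 1) / (√(9*x^2 - 21*x + 1) + 3x).
For large x the denominator behaves like 2·3x, so the quotient tends to -21/6 = -7/2.

-7/2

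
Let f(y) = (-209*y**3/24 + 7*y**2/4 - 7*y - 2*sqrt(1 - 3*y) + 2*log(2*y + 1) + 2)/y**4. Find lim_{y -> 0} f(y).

-107/64

Substitution gives 0/0; apply L'Hôpital's rule 4 times.
After differentiating numerator and denominator 4 times the quotient is (-192/(2*y + 1)^4 + 1215/(8*(1 - 3*y)^(7/2)))/(24); at y = 0 this is -107/64.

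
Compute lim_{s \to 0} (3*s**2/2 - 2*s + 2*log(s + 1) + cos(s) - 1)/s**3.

Substitution gives 0/0 (the numerator vanishes to order 3).
Expand each term to order s^3: the coefficient of s^3 in cos(s) is 0 and in 2·ln(1 + s) is 2/3.
Lower-order terms cancel with the polynomial part, so the numerator is (2/3)·s^3 + o(s^3), and the limit is (2/3)/(1) = 2/3.

2/3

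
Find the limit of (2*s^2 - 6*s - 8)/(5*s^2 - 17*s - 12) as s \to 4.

Direct substitution gives 0/0, so factor. Both numerator and denominator have (s - 4) as a factor.
After cancelling, the expression reduces to (2*s + 2)/(5*s + 3).
Substituting s = 4 gives 10/23.

10/23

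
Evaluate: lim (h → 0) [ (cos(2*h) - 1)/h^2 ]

-2

Direct substitution gives 0/0.
Apply L'Hôpital: lim (-2*sin(2*h))/(2*h), still 0/0.
After 2 applications of L'Hôpital's rule the quotient is (-4*cos(2*h))/(2); substituting h = 0 gives -2.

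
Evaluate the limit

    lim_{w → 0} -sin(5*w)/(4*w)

-5/4

Substitution gives 0/0.
Write it as (5/(-4))·sin(5w)/(5w); since sin(u)/u → 1, the limit is -5/4.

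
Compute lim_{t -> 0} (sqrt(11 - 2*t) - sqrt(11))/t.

A 0/0 form; rationalise with √(11 - 2t) + √11. This collapses the numerator to -2t, leaving -2/(√(11 - 2t) + √11) → -2/(2√11) = -√(11)/11.

-√(11)/11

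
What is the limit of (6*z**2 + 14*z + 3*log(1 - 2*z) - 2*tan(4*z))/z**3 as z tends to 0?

Substitution gives 0/0; apply L'Hôpital's rule 3 times.
After differentiating numerator and denominator 3 times the quotient is (-512*tan(4*z)^2/cos(4*z)^2 - 256/cos(4*z)^4 + 48/(2*z - 1)^3)/(6); at z = 0 this is -152/3.

-152/3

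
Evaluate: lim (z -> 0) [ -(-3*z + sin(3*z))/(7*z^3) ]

9/14

Direct substitution gives 0/0.
Apply L'Hôpital: lim (3*cos(3*z) - 3)/(-21*z^2), still 0/0.
Apply L'Hôpital: lim (-9*sin(3*z))/(-42*z), still 0/0.
After 3 applications of L'Hôpital's rule the quotient is (-27*cos(3*z))/(-42); substituting z = 0 gives 9/14.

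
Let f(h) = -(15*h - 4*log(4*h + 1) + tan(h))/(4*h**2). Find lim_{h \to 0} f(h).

Substitution gives 0/0; apply L'Hôpital's rule 2 times.
After differentiating numerator and denominator 2 times the quotient is (2*tan(h)/cos(h)^2 + 64/(4*h + 1)^2)/(-8); at h = 0 this is -8.

-8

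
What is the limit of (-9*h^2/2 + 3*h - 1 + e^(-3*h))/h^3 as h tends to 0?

Direct substitution gives 0/0.
Apply L'Hôpital: lim (-9*h + 3 - 3*e^(-3*h))/(3*h^2), still 0/0.
Apply L'Hôpital: lim (-9 + 9*e^(-3*h))/(6*h), still 0/0.
After 3 applications of L'Hôpital's rule the quotient is (-27*e^(-3*h))/(6); substituting h = 0 gives -9/2.

-9/2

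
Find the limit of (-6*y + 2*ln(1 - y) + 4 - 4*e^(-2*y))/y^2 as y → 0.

-9

Substitution gives 0/0 (the numerator vanishes to order 2).
Expand each term to order y^2: the coefficient of y^2 in -4·e^(-2y) is -8 and in 2·ln(1 - y) is -1.
Lower-order terms cancel with the polynomial part, so the numerator is (-9)·y^2 + o(y^2), and the limit is (-9)/(1) = -9.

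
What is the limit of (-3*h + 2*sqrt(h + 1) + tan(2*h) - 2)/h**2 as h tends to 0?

Substitution gives 0/0 (the numerator vanishes to order 2).
Expand each term to order h^2: the coefficient of h^2 in 2·√(1 + h) is -1/4 and in tan(2h) is 0.
Lower-order terms cancel with the polynomial part, so the numerator is (-1/4)·h^2 + o(h^2), and the limit is (-1/4)/(1) = -1/4.

-1/4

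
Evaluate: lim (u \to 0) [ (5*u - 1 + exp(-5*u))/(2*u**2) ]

Direct substitution gives 0/0.
Apply L'Hôpital: lim (5 - 5*e^(-5*u))/(4*u), still 0/0.
After 2 applications of L'Hôpital's rule the quotient is (25*e^(-5*u))/(4); substituting u = 0 gives 25/4.

25/4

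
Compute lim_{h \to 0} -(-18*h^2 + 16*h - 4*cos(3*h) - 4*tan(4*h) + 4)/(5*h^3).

256/15

Substitution gives 0/0 (the numerator vanishes to order 3).
Expand each term to order h^3: the coefficient of h^3 in -4·cos(3h) is 0 and in -4·tan(4h) is -256/3.
Lower-order terms cancel with the polynomial part, so the numerator is (-256/3)·h^3 + o(h^3), and the limit is (-256/3)/(-5) = 256/15.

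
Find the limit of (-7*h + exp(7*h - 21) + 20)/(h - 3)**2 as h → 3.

Direct substitution gives 0/0.
Apply L'Hôpital: lim (7*e^(7*h - 21) - 7)/(2*h - 6), still 0/0.
After 2 applications of L'Hôpital's rule the quotient is (49*e^(7*h - 21))/(2); substituting h = 3 gives 49/2.

49/2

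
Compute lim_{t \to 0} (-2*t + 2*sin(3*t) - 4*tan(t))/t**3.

-31/3

Substitution gives 0/0; apply L'Hôpital's rule 3 times.
After differentiating numerator and denominator 3 times the quotient is (-54*cos(3*t) - 24*tan(t)^4 - 32*tan(t)^2 - 8)/(6); at t = 0 this is -31/3.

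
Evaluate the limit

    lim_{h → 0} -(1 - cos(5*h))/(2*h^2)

-25/4

Substitution gives 0/0.
Use (1 − cos u)/u² → 1/2 with u = 5h: the limit is 5²/(2·(-2)) = -25/4.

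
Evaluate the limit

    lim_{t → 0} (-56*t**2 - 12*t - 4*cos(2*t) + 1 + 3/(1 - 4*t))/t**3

192

Substitution gives 0/0 (the numerator vanishes to order 3).
Expand each term to order t^3: the coefficient of t^3 in -4·cos(2t) is 0 and in 3·1/(1 - 4t) is 192.
Lower-order terms cancel with the polynomial part, so the numerator is (192)·t^3 + o(t^3), and the limit is (192)/(1) = 192.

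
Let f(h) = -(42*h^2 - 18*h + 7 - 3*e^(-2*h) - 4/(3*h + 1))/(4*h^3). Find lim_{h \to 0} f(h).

-28

Substitution gives 0/0 (the numerator vanishes to order 3).
Expand each term to order h^3: the coefficient of h^3 in -3·e^(-2h) is 4 and in -4·1/(1 + 3h) is 108.
Lower-order terms cancel with the polynomial part, so the numerator is (112)·h^3 + o(h^3), and the limit is (112)/(-4) = -28.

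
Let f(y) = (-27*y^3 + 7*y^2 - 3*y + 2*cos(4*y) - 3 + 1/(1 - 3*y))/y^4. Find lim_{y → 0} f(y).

307/3

Substitution gives 0/0; apply L'Hôpital's rule 4 times.
After differentiating numerator and denominator 4 times the quotient is (512*cos(4*y) - 1944/(3*y - 1)^5)/(24); at y = 0 this is 307/3.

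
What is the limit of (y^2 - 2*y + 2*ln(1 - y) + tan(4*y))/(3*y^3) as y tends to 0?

Substitution gives 0/0; apply L'Hôpital's rule 3 times.
After differentiating numerator and denominator 3 times the quotient is (4*(32*(y - 1)^3*(3*tan(4*y)^2 + 1)/cos(4*y)^2 + 1)/(y - 1)^3)/(18); at y = 0 this is 62/9.

62/9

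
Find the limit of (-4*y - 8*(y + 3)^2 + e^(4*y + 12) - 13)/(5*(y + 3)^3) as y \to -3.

Direct substitution gives 0/0.
Apply L'Hôpital: lim (-16*y + 4*e^(4*y + 12) - 52)/(15*(y + 3)^2), still 0/0.
Apply L'Hôpital: lim (16*e^(4*y + 12) - 16)/(30*y + 90), still 0/0.
After 3 applications of L'Hôpital's rule the quotient is (64*e^(4*y + 12))/(30); substituting y = -3 gives 32/15.

32/15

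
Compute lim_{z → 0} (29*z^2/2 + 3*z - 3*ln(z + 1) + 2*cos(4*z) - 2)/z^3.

-1

Substitution gives 0/0 (the numerator vanishes to order 3).
Expand each term to order z^3: the coefficient of z^3 in -3·ln(1 + z) is -1 and in 2·cos(4z) is 0.
Lower-order terms cancel with the polynomial part, so the numerator is (-1)·z^3 + o(z^3), and the limit is (-1)/(1) = -1.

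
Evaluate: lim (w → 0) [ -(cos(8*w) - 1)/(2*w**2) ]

Direct substitution gives 0/0.
Apply L'Hôpital: lim (-8*sin(8*w))/(-4*w), still 0/0.
After 2 applications of L'Hôpital's rule the quotient is (-64*cos(8*w))/(-4); substituting w = 0 gives 16.

16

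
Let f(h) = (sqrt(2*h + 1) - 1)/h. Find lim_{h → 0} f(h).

Substitution gives 0/0. Multiply numerator and denominator by the conjugate √(1 + 2h) + √1.
The numerator becomes (1 + 2h) − 1 = 2h, so the expression simplifies to 2/(√(1 + 2h) + √1).
Letting h → 0 gives 2/(2√1) = 1.

1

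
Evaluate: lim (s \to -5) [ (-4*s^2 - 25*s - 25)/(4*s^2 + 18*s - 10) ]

At s = -5 both the top and bottom vanish — a removable singularity. Factoring out (s + 5) from each leaves (-4*s - 5)/(4*s - 2), which at s = -5 equals -15/22.

-15/22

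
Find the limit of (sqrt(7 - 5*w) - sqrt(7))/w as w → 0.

A 0/0 form; rationalise with √(7 - 5w) + √7. This collapses the numerator to -5w, leaving -5/(√(7 - 5w) + √7) → -5/(2√7) = -5*√(7)/14.

-5*√(7)/14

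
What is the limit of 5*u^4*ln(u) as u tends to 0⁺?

This is a 0·(−∞) form. Rewrite as 5·ln(u) / u^(−4) and apply L'Hôpital:
the derivative quotient is 5·(1/u) / (−4·u^(−5)) = (-5/4)·u^4 → 0.

0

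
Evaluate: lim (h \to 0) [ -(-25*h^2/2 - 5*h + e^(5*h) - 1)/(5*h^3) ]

Direct substitution gives 0/0.
Apply L'Hôpital: lim (-25*h + 5*e^(5*h) - 5)/(-15*h^2), still 0/0.
Apply L'Hôpital: lim (25*e^(5*h) - 25)/(-30*h), still 0/0.
After 3 applications of L'Hôpital's rule the quotient is (125*e^(5*h))/(-30); substituting h = 0 gives -25/6.

-25/6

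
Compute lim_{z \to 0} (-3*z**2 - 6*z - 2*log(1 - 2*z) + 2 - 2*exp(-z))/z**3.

17/3

Substitution gives 0/0 (the numerator vanishes to order 3).
Expand each term to order z^3: the coefficient of z^3 in -2·e^(-z) is 1/3 and in -2·ln(1 - 2z) is 16/3.
Lower-order terms cancel with the polynomial part, so the numerator is (17/3)·z^3 + o(z^3), and the limit is (17/3)/(1) = 17/3.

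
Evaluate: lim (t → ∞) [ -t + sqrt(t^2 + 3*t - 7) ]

An ∞ − ∞ form. Rationalising with the conjugate, the difference becomes (3t - 7) / (√(t^2 + 3*t - 7) + t).
For large t the denominator behaves like 2·t, so the quotient tends to 3/2 = 3/2.

3/2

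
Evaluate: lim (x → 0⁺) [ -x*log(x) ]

0

This is a 0·(−∞) form. Rewrite as -1·ln(x) / x^(−1) and apply L'Hôpital:
the derivative quotient is -1·(1/x) / (−1·x^(−2)) = (1/1)·x^1 → 0.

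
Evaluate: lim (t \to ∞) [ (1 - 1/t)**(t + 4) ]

e^(-1)

Write it as [(1 - 1/t)^t]^(1) · (1 - 1/t)^(4). The bracketed term tends to e^(-1) and the second factor to 1, so the limit is e^(-1).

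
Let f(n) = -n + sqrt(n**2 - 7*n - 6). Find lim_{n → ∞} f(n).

-7/2

An ∞ − ∞ form. Rationalising with the conjugate, the difference becomes (-7n - 6) / (√(n^2 - 7*n - 6) + n).
For large n the denominator behaves like 2·n, so the quotient tends to -7/2 = -7/2.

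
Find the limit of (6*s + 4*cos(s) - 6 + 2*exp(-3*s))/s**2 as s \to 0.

Substitution gives 0/0 (the numerator vanishes to order 2).
Expand each term to order s^2: the coefficient of s^2 in 2·e^(-3s) is 9 and in 4·cos(s) is -2.
Lower-order terms cancel with the polynomial part, so the numerator is (7)·s^2 + o(s^2), and the limit is (7)/(1) = 7.

7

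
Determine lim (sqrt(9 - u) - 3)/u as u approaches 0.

Substitution gives 0/0. Multiply numerator and denominator by the conjugate √(9 - u) + √9.
The numerator becomes (9 - u) − 9 = -u, so the expression simplifies to -1/(√(9 - u) + √9).
Letting u → 0 gives -1/(2√9) = -1/6.

-1/6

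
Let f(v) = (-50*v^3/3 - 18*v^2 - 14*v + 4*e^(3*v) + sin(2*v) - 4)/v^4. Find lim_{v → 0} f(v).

27/2

Substitution gives 0/0 (the numerator vanishes to order 4).
Expand each term to order v^4: the coefficient of v^4 in 4·e^(3v) is 27/2 and in sin(2v) is 0.
Lower-order terms cancel with the polynomial part, so the numerator is (27/2)·v^4 + o(v^4), and the limit is (27/2)/(1) = 27/2.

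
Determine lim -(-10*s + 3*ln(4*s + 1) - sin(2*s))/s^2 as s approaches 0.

24

Substitution gives 0/0; apply L'Hôpital's rule 2 times.
After differentiating numerator and denominator 2 times the quotient is (4*sin(2*s) - 48/(4*s + 1)^2)/(-2); at s = 0 this is 24.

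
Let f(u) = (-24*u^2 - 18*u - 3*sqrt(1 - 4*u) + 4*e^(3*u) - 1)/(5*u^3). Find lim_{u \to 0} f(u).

Substitution gives 0/0 (the numerator vanishes to order 3).
Expand each term to order u^3: the coefficient of u^3 in -3·√(1 - 4u) is 12 and in 4·e^(3u) is 18.
Lower-order terms cancel with the polynomial part, so the numerator is (30)·u^3 + o(u^3), and the limit is (30)/(5) = 6.

6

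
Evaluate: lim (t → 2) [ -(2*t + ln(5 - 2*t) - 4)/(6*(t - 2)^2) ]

1/3

Direct substitution gives 0/0.
Apply L'Hôpital: lim (2 - 2/(5 - 2*t))/(24 - 12*t), still 0/0.
After 2 applications of L'Hôpital's rule the quotient is (-4/(5 - 2*t)^2)/(-12); substituting t = 2 gives 1/3.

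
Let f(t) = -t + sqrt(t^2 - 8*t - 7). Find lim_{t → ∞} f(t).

An ∞ − ∞ form. Rationalising with the conjugate, the difference becomes (-8t - 7) / (√(t^2 - 8*t - 7) + t).
For large t the denominator behaves like 2·t, so the quotient tends to -8/2 = -4.

-4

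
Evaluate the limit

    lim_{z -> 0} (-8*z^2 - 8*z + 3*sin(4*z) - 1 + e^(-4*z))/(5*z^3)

Substitution gives 0/0 (the numerator vanishes to order 3).
Expand each term to order z^3: the coefficient of z^3 in 3·sin(4z) is -32 and in e^(-4z) is -32/3.
Lower-order terms cancel with the polynomial part, so the numerator is (-128/3)·z^3 + o(z^3), and the limit is (-128/3)/(5) = -128/15.

-128/15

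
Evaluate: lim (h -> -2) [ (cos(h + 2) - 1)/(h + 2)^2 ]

Direct substitution gives 0/0.
Apply L'Hôpital: lim (-sin(h + 2))/(2*h + 4), still 0/0.
After 2 applications of L'Hôpital's rule the quotient is (-cos(h + 2))/(2); substituting h = -2 gives -1/2.

-1/2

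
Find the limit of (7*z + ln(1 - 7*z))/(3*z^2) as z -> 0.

-49/6

Direct substitution gives 0/0.
Apply L'Hôpital: lim (7 - 7/(1 - 7*z))/(6*z), still 0/0.
After 2 applications of L'Hôpital's rule the quotient is (-49/(1 - 7*z)^2)/(6); substituting z = 0 gives -49/6.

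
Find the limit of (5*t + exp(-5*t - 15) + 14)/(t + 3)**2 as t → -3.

Direct substitution gives 0/0.
Apply L'Hôpital: lim (5 - 5*e^(-5*t - 15))/(2*t + 6), still 0/0.
After 2 applications of L'Hôpital's rule the quotient is (25*e^(-5*t - 15))/(2); substituting t = -3 gives 25/2.

25/2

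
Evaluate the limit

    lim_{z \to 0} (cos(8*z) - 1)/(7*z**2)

Direct substitution gives 0/0.
Apply L'Hôpital: lim (-8*sin(8*z))/(14*z), still 0/0.
After 2 applications of L'Hôpital's rule the quotient is (-64*cos(8*z))/(14); substituting z = 0 gives -32/7.

-32/7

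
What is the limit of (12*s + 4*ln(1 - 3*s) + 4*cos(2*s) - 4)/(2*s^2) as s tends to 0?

-13

Substitution gives 0/0 (the numerator vanishes to order 2).
Expand each term to order s^2: the coefficient of s^2 in 4·cos(2s) is -8 and in 4·ln(1 - 3s) is -18.
Lower-order terms cancel with the polynomial part, so the numerator is (-26)·s^2 + o(s^2), and the limit is (-26)/(2) = -13.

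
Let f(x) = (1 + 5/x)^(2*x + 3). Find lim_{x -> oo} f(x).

e^(10)

The base → 1 and the exponent → ∞: a 1^∞ form.
Take logarithms: (2x + 3)·ln(1 + 5/x). Since ln(1+u) ~ u for small u, this behaves like (2x)·(5/x) → 10.
So the limit is e^(10).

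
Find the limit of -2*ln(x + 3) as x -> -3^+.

∞

As x → -3⁺, x + 3 → 0⁺ and ln(x + 3) → −∞.
Multiplying by -2 gives ∞.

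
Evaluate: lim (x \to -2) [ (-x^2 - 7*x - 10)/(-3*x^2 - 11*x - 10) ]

-3

Since x = -2 makes numerator and denominator zero, (x + 2) divides both.
Cancelling it gives (-x - 5)/(-3*x - 5); now plug in x = -2 to get -3.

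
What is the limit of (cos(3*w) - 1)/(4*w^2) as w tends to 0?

Direct substitution gives 0/0.
Apply L'Hôpital: lim (-3*sin(3*w))/(8*w), still 0/0.
After 2 applications of L'Hôpital's rule the quotient is (-9*cos(3*w))/(8); substituting w = 0 gives -9/8.

-9/8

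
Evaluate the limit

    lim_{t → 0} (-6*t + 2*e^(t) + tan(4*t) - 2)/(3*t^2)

1/3

Substitution gives 0/0 (the numerator vanishes to order 2).
Expand each term to order t^2: the coefficient of t^2 in 2·e^(t) is 1 and in tan(4t) is 0.
Lower-order terms cancel with the polynomial part, so the numerator is (1)·t^2 + o(t^2), and the limit is (1)/(3) = 1/3.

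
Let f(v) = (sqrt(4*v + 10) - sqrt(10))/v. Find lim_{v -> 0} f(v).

A 0/0 form; rationalise with √(10 + 4v) + √10. This collapses the numerator to 4v, leaving 4/(√(10 + 4v) + √10) → 4/(2√10) = √(10)/5.

√(10)/5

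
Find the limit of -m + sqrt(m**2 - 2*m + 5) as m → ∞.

An ∞ − ∞ form. Rationalising with the conjugate, the difference becomes (-2m + 5) / (√(m^2 - 2*m + 5) + m).
For large m the denominator behaves like 2·m, so the quotient tends to -2/2 = -1.

-1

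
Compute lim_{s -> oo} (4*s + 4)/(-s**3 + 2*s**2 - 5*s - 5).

0

The denominator has degree 3 and the numerator degree 1. Dividing numerator and denominator by s^3 sends every term to 0 except the leading denominator term, so the limit is 0.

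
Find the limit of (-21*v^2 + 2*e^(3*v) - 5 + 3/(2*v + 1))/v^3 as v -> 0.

-15

Substitution gives 0/0 (the numerator vanishes to order 3).
Expand each term to order v^3: the coefficient of v^3 in 2·e^(3v) is 9 and in 3·1/(1 + 2v) is -24.
Lower-order terms cancel with the polynomial part, so the numerator is (-15)·v^3 + o(v^3), and the limit is (-15)/(1) = -15.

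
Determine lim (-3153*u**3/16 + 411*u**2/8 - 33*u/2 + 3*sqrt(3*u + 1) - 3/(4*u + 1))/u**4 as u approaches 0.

Substitution gives 0/0 (the numerator vanishes to order 4).
Expand each term to order u^4: the coefficient of u^4 in -3·1/(1 + 4u) is -768 and in 3·√(1 + 3u) is -1215/128.
Lower-order terms cancel with the polynomial part, so the numerator is (-99519/128)·u^4 + o(u^4), and the limit is (-99519/128)/(1) = -99519/128.

-99519/128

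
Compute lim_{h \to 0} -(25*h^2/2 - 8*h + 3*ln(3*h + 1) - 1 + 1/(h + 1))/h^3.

-26

Substitution gives 0/0 (the numerator vanishes to order 3).
Expand each term to order h^3: the coefficient of h^3 in 3·ln(1 + 3h) is 27 and in 1/(1 + h) is -1.
Lower-order terms cancel with the polynomial part, so the numerator is (26)·h^3 + o(h^3), and the limit is (26)/(-1) = -26.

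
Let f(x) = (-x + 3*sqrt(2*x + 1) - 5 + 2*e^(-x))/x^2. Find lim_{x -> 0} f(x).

Substitution gives 0/0; apply L'Hôpital's rule 2 times.
After differentiating numerator and denominator 2 times the quotient is (2*e^(-x) - 3/(2*x + 1)^(3/2))/(2); at x = 0 this is -1/2.

-1/2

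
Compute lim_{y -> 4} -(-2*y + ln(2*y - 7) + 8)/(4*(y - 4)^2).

Direct substitution gives 0/0.
Apply L'Hôpital: lim (-2 + 2/(2*y - 7))/(32 - 8*y), still 0/0.
After 2 applications of L'Hôpital's rule the quotient is (-4/(2*y - 7)^2)/(-8); substituting y = 4 gives 1/2.

1/2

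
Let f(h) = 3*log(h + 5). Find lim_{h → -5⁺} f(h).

-∞

As h → -5⁺, h + 5 → 0⁺ and ln(h + 5) → −∞.
Multiplying by 3 gives -∞.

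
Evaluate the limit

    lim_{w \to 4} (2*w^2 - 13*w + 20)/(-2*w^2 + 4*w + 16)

Since w = 4 makes numerator and denominator zero, (w - 4) divides both.
Cancelling it gives (2*w - 5)/(-2*w - 4); now plug in w = 4 to get -1/4.

-1/4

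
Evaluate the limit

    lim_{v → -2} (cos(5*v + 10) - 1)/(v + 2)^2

-25/2

Direct substitution gives 0/0.
Apply L'Hôpital: lim (-5*sin(5*v + 10))/(2*v + 4), still 0/0.
After 2 applications of L'Hôpital's rule the quotient is (-25*cos(5*v + 10))/(2); substituting v = -2 gives -25/2.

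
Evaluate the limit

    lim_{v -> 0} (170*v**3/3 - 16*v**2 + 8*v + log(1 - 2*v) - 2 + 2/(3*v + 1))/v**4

Substitution gives 0/0 (the numerator vanishes to order 4).
Expand each term to order v^4: the coefficient of v^4 in ln(1 - 2v) is -4 and in 2·1/(1 + 3v) is 162.
Lower-order terms cancel with the polynomial part, so the numerator is (158)·v^4 + o(v^4), and the limit is (158)/(1) = 158.

158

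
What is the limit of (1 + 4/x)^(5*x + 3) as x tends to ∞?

e^(20)

The base → 1 and the exponent → ∞: a 1^∞ form.
Take logarithms: (5x + 3)·ln(1 + 4/x). Since ln(1+u) ~ u for small u, this behaves like (5x)·(4/x) → 20.
So the limit is e^(20).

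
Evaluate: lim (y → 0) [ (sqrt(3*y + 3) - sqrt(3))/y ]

√(3)/2

A 0/0 form; rationalise with √(3 + 3y) + √3. This collapses the numerator to 3y, leaving 3/(√(3 + 3y) + √3) → 3/(2√3) = √(3)/2.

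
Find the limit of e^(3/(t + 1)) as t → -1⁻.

As t → -1⁻, 3/(t + 1) → −∞, so e^(3/(t + 1)) → 0.

0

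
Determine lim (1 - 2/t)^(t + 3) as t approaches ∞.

e^(-2)

Let L be the limit and take ln: ln L = lim (t + 3)·ln(1 - 2/t) = lim (t + 3)·(-2/t + O(1/t²)) = -2.
Hence L = e^(-2).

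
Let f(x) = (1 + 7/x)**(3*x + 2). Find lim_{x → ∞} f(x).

e^(21)

Write it as [(1 + 7/x)^x]^(3) · (1 + 7/x)^(2). The bracketed term tends to e^(7) and the second factor to 1, so the limit is e^(21).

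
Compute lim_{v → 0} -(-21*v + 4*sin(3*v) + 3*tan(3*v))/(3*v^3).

-3

Substitution gives 0/0 (the numerator vanishes to order 3).
Expand each term to order v^3: the coefficient of v^3 in 3·tan(3v) is 27 and in 4·sin(3v) is -18.
Lower-order terms cancel with the polynomial part, so the numerator is (9)·v^3 + o(v^3), and the limit is (9)/(-3) = -3.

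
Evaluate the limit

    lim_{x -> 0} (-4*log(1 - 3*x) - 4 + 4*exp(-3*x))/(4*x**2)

Substitution gives 0/0 (the numerator vanishes to order 2).
Expand each term to order x^2: the coefficient of x^2 in 4·e^(-3x) is 18 and in -4·ln(1 - 3x) is 18.
Lower-order terms cancel with the polynomial part, so the numerator is (36)·x^2 + o(x^2), and the limit is (36)/(4) = 9.

9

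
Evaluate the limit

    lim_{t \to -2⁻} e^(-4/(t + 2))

∞

As t → -2⁻, -4/(t + 2) → +∞, so e^(-4/(t + 2)) → ∞.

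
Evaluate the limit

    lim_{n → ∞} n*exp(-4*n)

Write as n^1/e^{4n}, an ∞/∞ form.
Exponential growth dominates any polynomial, so repeated L'Hôpital (or the standard result) gives 0.

0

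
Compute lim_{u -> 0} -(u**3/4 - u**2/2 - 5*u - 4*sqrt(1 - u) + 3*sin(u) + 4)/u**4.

Substitution gives 0/0; apply L'Hôpital's rule 4 times.
After differentiating numerator and denominator 4 times the quotient is (3*sin(u) + 15/(4*(1 - u)^(7/2)))/(-24); at u = 0 this is -5/32.

-5/32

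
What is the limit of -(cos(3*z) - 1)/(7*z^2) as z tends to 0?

9/14

Direct substitution gives 0/0.
Apply L'Hôpital: lim (-3*sin(3*z))/(-14*z), still 0/0.
After 2 applications of L'Hôpital's rule the quotient is (-9*cos(3*z))/(-14); substituting z = 0 gives 9/14.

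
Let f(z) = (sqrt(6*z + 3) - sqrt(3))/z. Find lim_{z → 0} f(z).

Substitution gives 0/0. Multiply numerator and denominator by the conjugate √(3 + 6z) + √3.
The numerator becomes (3 + 6z) − 3 = 6z, so the expression simplifies to 6/(√(3 + 6z) + √3).
Letting z → 0 gives 6/(2√3) = √(3).

√(3)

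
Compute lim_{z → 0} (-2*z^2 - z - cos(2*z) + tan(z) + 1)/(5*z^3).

1/15

Substitution gives 0/0; apply L'Hôpital's rule 3 times.
After differentiating numerator and denominator 3 times the quotient is (-8*sin(2*z) + 6*tan(z)^4 + 8*tan(z)^2 + 2)/(30); at z = 0 this is 1/15.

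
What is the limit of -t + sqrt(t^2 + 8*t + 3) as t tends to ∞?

4

This has the form ∞ − ∞. Multiply and divide by the conjugate √(t^2 + 8*t + 3) + t.
That gives (8t + 3) / (√(t^2 + 8*t + 3) + t).
Divide numerator and denominator by t: the limit is 8/(2·1) = 4.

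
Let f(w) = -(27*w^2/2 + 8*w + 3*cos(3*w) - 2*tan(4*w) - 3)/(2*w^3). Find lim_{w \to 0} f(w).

64/3

Substitution gives 0/0 (the numerator vanishes to order 3).
Expand each term to order w^3: the coefficient of w^3 in 3·cos(3w) is 0 and in -2·tan(4w) is -128/3.
Lower-order terms cancel with the polynomial part, so the numerator is (-128/3)·w^3 + o(w^3), and the limit is (-128/3)/(-2) = 64/3.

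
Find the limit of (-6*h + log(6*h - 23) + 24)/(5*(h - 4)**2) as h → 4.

-18/5

Direct substitution gives 0/0.
Apply L'Hôpital: lim (-6 + 6/(6*h - 23))/(10*h - 40), still 0/0.
After 2 applications of L'Hôpital's rule the quotient is (-36/(6*h - 23)^2)/(10); substituting h = 4 gives -18/5.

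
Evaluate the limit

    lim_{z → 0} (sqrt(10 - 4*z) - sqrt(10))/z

Substitution gives 0/0. Multiply numerator and denominator by the conjugate √(10 - 4z) + √10.
The numerator becomes (10 - 4z) − 10 = -4z, so the expression simplifies to -4/(√(10 - 4z) + √10).
Letting z → 0 gives -4/(2√10) = -√(10)/5.

-√(10)/5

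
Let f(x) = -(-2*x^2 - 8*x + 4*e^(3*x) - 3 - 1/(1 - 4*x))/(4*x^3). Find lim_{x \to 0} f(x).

Substitution gives 0/0; apply L'Hôpital's rule 3 times.
After differentiating numerator and denominator 3 times the quotient is (108*e^(3*x) - 384/(4*x - 1)^4)/(-24); at x = 0 this is 23/2.

23/2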